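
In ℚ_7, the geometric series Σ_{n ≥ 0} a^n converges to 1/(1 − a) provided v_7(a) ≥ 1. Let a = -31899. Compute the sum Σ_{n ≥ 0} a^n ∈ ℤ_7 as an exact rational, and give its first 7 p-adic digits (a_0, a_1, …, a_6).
Σ a^n = 1/(1 − a) = 1/31900;  first 7 digits = (1, 0, 0, 5, 0, 5, 3)

v_7(a) = 3 ≥ 1, so the series converges in ℤ_7 to 1/(1 − a) = 1/(1 − (-31899)) = 1/31900. Expand this rational in ℤ_7: compute digits iteratively via d_i = x_i mod 7, x_{i+1} = (x_i − d_i)/7. The first 7 digits are (1, 0, 0, 5, 0, 5, 3).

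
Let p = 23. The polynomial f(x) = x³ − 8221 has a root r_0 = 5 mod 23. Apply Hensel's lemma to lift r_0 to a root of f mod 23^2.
r_1 = 120 (mod 529)

Hensel: r_{i+1} = r_i − f(r_i)/f′(r_i) mod 23^{i+2}, where f′(x) = 3x². Iterate:
  r_0 = 5 (mod 23)
  r_1 = 120 (mod 529)
Final: r = 120 with f(r) ≡ 0 mod 23^2.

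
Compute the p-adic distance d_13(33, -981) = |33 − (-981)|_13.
d_13(33, -981) = 1/169

Step 1 — x − y = 33 − (-981) = 1014. Step 2 — v_13(1014) = 2 (factor: 1014 = (13^2 · 6); the sign does not affect v_p). Step 3 — |x − y|_13 = 13^{-2} = 1/169.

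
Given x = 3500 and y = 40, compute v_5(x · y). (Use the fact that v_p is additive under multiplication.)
v_5(140000) = 4

v_p(x) = 3 (factor: 3500 = 5^3 · 28); v_p(y) = 1 (factor: 40 = 5^1 · 8). Additivity: v_p(xy) = v_p(x) + v_p(y) = 3 + 1 = 4. (Direct check: xy = 140000 = 5^4 · (224).)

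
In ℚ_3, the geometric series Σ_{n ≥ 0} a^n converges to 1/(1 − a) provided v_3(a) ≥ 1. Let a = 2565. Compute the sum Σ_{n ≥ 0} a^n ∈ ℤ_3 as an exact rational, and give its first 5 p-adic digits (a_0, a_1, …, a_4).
Σ a^n = 1/(1 − a) = -1/2564;  first 5 digits = (1, 0, 0, 2, 1)

v_3(a) = 3 ≥ 1, so the series converges in ℤ_3 to 1/(1 − a) = 1/(1 − 2565) = -1/2564. Expand this rational in ℤ_3: compute digits iteratively via d_i = x_i mod 3, x_{i+1} = (x_i − d_i)/3. The first 5 digits are (1, 0, 0, 2, 1).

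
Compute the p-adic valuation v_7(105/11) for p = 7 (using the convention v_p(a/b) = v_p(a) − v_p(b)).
v_7(105/11) = 1

Factor powers of 7 from the numerator and denominator of the reduced fraction: 105 = 7^1 · 15 and 11 = 7^0 · 11. Apply v_p(a/b) = v_p(a) − v_p(b): v_7(105/11) = 1 − 0 = 1.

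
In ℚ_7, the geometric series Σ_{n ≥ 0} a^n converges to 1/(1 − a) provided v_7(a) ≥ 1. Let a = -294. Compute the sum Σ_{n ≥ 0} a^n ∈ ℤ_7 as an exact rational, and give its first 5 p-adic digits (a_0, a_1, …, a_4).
Σ a^n = 1/(1 − a) = 1/295;  first 5 digits = (1, 0, 1, 6, 0)

v_7(a) = 2 ≥ 1, so the series converges in ℤ_7 to 1/(1 − a) = 1/(1 − (-294)) = 1/295. Expand this rational in ℤ_7: compute digits iteratively via d_i = x_i mod 7, x_{i+1} = (x_i − d_i)/7. The first 5 digits are (1, 0, 1, 6, 0).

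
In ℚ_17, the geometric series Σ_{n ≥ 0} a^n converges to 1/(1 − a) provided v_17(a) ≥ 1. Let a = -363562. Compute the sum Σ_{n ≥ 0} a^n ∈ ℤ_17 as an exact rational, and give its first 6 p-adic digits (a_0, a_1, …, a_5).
Σ a^n = 1/(1 − a) = 1/363563;  first 6 digits = (1, 0, 0, 11, 12, 16)

v_17(a) = 3 ≥ 1, so the series converges in ℤ_17 to 1/(1 − a) = 1/(1 − (-363562)) = 1/363563. Expand this rational in ℤ_17: compute digits iteratively via d_i = x_i mod 17, x_{i+1} = (x_i − d_i)/17. The first 6 digits are (1, 0, 0, 11, 12, 16).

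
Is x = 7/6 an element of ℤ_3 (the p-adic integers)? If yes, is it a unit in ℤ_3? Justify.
x ∉ ℤ_3 (v_3(x) = -1 < 0)

ℤ_3 = {x ∈ ℚ_3 : v_3(x) ≥ 0} and ℤ_3^× = {x ∈ ℤ_3 : v_3(x) = 0}. Here v_3(7/6) = v_3(num) − v_3(den) = -1; compare against these criteria.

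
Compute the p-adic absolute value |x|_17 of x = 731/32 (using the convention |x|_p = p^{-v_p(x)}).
|731/32|_17 = 1/17

Step 1 — compute v_17(x) by factoring powers of 17 out of the numerator and denominator: v_17(731/32) = 1. Step 2 — apply |x|_p = p^{-v_p(x)} = 17^{-1} = 1/17.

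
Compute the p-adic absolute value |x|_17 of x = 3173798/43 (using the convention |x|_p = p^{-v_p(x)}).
|3173798/43|_17 = 1/83521

Step 1 — compute v_17(x) by factoring powers of 17 out of the numerator and denominator: v_17(3173798/43) = 4. Step 2 — apply |x|_p = p^{-v_p(x)} = 17^{-4} = 1/83521.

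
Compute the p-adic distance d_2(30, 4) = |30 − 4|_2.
d_2(30, 4) = 1/2

Step 1 — x − y = 30 − 4 = 26. Step 2 — v_2(26) = 1 (factor: 26 = (2^1 · 13); the sign does not affect v_p). Step 3 — |x − y|_2 = 2^{-1} = 1/2.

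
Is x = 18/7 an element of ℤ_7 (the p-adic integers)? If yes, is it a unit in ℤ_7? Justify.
x ∉ ℤ_7 (v_7(x) = -1 < 0)

ℤ_7 = {x ∈ ℚ_7 : v_7(x) ≥ 0} and ℤ_7^× = {x ∈ ℤ_7 : v_7(x) = 0}. Here v_7(18/7) = v_7(num) − v_7(den) = -1; compare against these criteria.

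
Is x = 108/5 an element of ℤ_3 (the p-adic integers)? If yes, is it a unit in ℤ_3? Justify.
x ∈ ℤ_3 but not a unit; v_3(x) = 3 > 0

ℤ_3 = {x ∈ ℚ_3 : v_3(x) ≥ 0} and ℤ_3^× = {x ∈ ℤ_3 : v_3(x) = 0}. Here v_3(108/5) = v_3(num) − v_3(den) = 3; compare against these criteria.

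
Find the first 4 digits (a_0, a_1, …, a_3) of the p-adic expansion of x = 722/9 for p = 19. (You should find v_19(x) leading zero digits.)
(a_0, …, a_3) = (0, 0, 15, 14)

v_19(722/9) = 2, so a_0 = ... = a_1 = 0. Factor out: x = 19^2 · u with u = 2/9 a unit in ℤ_19. Expand u iteratively via a_{v+i} = u_i mod 19, u_{i+1} = (u_i − a_{v+i})/19:
  u_0 = 2/9;  a_2 = 15;  u_1 = (u_0 − 15)/19 = -7/9
  u_1 = -7/9;  a_3 = 14;  u_2 = (u_1 − 14)/19 = -7/9
Digits: (0, 0, 15, 14).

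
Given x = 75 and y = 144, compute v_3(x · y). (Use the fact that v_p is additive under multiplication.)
v_3(10800) = 3

v_p(x) = 1 (factor: 75 = 3^1 · 25); v_p(y) = 2 (factor: 144 = 3^2 · 16). Additivity: v_p(xy) = v_p(x) + v_p(y) = 1 + 2 = 3. (Direct check: xy = 10800 = 3^3 · (400).)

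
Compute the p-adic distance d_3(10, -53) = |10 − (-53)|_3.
d_3(10, -53) = 1/9

Step 1 — x − y = 10 − (-53) = 63. Step 2 — v_3(63) = 2 (factor: 63 = (3^2 · 7); the sign does not affect v_p). Step 3 — |x − y|_3 = 3^{-2} = 1/9.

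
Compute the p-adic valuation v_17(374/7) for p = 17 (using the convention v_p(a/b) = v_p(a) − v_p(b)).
v_17(374/7) = 1

Factor powers of 17 from the numerator and denominator of the reduced fraction: 374 = 17^1 · 22 and 7 = 17^0 · 7. Apply v_p(a/b) = v_p(a) − v_p(b): v_17(374/7) = 1 − 0 = 1.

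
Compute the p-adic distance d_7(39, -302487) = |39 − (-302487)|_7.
d_7(39, -302487) = 1/16807

Step 1 — x − y = 39 − (-302487) = 302526. Step 2 — v_7(302526) = 5 (factor: 302526 = (7^5 · 18); the sign does not affect v_p). Step 3 — |x − y|_7 = 7^{-5} = 1/16807.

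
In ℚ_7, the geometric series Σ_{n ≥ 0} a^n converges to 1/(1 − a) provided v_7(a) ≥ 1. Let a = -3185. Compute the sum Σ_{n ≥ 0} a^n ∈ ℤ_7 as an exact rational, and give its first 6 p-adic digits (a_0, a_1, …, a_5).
Σ a^n = 1/(1 − a) = 1/3186;  first 6 digits = (1, 0, 5, 4, 2, 1)

v_7(a) = 2 ≥ 1, so the series converges in ℤ_7 to 1/(1 − a) = 1/(1 − (-3185)) = 1/3186. Expand this rational in ℤ_7: compute digits iteratively via d_i = x_i mod 7, x_{i+1} = (x_i − d_i)/7. The first 6 digits are (1, 0, 5, 4, 2, 1).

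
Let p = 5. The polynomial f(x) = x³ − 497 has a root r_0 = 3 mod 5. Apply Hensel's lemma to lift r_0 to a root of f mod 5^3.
r_2 = 38 (mod 125)

Hensel: r_{i+1} = r_i − f(r_i)/f′(r_i) mod 5^{i+2}, where f′(x) = 3x². Iterate:
  r_0 = 3 (mod 5)
  r_1 = 13 (mod 25)
  r_2 = 38 (mod 125)
Final: r = 38 with f(r) ≡ 0 mod 5^3.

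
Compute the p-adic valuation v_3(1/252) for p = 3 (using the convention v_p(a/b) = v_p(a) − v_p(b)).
v_3(1/252) = -2

Factor powers of 3 from the numerator and denominator of the reduced fraction: 1 = 3^0 · 1 and 252 = 3^2 · 28. Apply v_p(a/b) = v_p(a) − v_p(b): v_3(1/252) = 0 − 2 = -2.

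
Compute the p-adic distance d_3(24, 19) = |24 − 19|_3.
d_3(24, 19) = 1

Step 1 — x − y = 24 − 19 = 5. Step 2 — v_3(5) = 0 (factor: 5 = (3^0 · 5); the sign does not affect v_p). Step 3 — |x − y|_3 = 3^{0} = 1.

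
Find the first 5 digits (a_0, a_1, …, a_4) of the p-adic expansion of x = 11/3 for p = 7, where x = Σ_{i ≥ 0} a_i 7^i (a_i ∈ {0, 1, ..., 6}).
(a_0, …, a_4) = (6, 2, 2, 2, 2)

v_7(11/3) = 0 (numerator and denominator both coprime to 7), so x ∈ ℤ_7^×. Compute digits iteratively via a_i = x_i mod 7, x_{i+1} = (x_i − a_i)/7, with x_0 = x:
  x_0 = 11/3;  a_0 = 6;  x_1 = (x_0 − 6)/7 = -1/3
  x_1 = -1/3;  a_1 = 2;  x_2 = (x_1 − 2)/7 = -1/3
  x_2 = -1/3;  a_2 = 2;  x_3 = (x_2 − 2)/7 = -1/3
  x_3 = -1/3;  a_3 = 2;  x_4 = (x_3 − 2)/7 = -1/3
  x_4 = -1/3;  a_4 = 2;  x_5 = (x_4 − 2)/7 = -1/3
Digits: (6, 2, 2, 2, 2).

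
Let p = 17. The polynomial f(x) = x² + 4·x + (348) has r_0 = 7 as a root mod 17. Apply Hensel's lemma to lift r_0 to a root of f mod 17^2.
r_1 = 160 (mod 289)

Hensel: r_{i+1} = r_i − f(r_i)·(f′(r_i))^{-1} mod 17^{i+2}, f′(x) = 2x + 4. Iterate:
  r_0 = 7 (mod 17)
  r_1 = 160 (mod 289)
Final: r = 160 satisfies f(r) ≡ 0 mod 17^2.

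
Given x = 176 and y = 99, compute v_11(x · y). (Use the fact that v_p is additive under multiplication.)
v_11(17424) = 2

v_p(x) = 1 (factor: 176 = 11^1 · 16); v_p(y) = 1 (factor: 99 = 11^1 · 9). Additivity: v_p(xy) = v_p(x) + v_p(y) = 1 + 1 = 2. (Direct check: xy = 17424 = 11^2 · (144).)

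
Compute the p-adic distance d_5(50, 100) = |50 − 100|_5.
d_5(50, 100) = 1/25

Step 1 — x − y = 50 − 100 = -50. Step 2 — v_5(-50) = 2 (factor: -50 = −(5^2 · 2); the sign does not affect v_p). Step 3 — |x − y|_5 = 5^{-2} = 1/25.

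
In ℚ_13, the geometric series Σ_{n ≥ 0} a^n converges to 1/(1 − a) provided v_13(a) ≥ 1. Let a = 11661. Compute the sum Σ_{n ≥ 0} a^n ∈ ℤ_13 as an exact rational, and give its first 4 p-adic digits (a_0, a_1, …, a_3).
Σ a^n = 1/(1 − a) = -1/11660;  first 4 digits = (1, 0, 4, 5)

v_13(a) = 2 ≥ 1, so the series converges in ℤ_13 to 1/(1 − a) = 1/(1 − 11661) = -1/11660. Expand this rational in ℤ_13: compute digits iteratively via d_i = x_i mod 13, x_{i+1} = (x_i − d_i)/13. The first 4 digits are (1, 0, 4, 5).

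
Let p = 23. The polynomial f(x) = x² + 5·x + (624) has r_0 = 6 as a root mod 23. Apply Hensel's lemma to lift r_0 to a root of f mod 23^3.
r_2 = 2766 (mod 12167)

Hensel: r_{i+1} = r_i − f(r_i)·(f′(r_i))^{-1} mod 23^{i+2}, f′(x) = 2x + 5. Iterate:
  r_0 = 6 (mod 23)
  r_1 = 121 (mod 529)
  r_2 = 2766 (mod 12167)
Final: r = 2766 satisfies f(r) ≡ 0 mod 23^3.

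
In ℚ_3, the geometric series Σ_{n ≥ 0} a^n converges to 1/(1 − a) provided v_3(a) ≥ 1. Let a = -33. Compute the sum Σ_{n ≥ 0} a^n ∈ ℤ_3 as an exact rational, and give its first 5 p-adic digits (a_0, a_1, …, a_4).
Σ a^n = 1/(1 − a) = 1/34;  first 5 digits = (1, 1, 0, 1, 2)

v_3(a) = 1 ≥ 1, so the series converges in ℤ_3 to 1/(1 − a) = 1/(1 − (-33)) = 1/34. Expand this rational in ℤ_3: compute digits iteratively via d_i = x_i mod 3, x_{i+1} = (x_i − d_i)/3. The first 5 digits are (1, 1, 0, 1, 2).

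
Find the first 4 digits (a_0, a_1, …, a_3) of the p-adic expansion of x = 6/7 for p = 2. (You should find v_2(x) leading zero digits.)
(a_0, …, a_3) = (0, 1, 0, 1)

v_2(6/7) = 1, so a_0 = ... = a_0 = 0. Factor out: x = 2^1 · u with u = 3/7 a unit in ℤ_2. Expand u iteratively via a_{v+i} = u_i mod 2, u_{i+1} = (u_i − a_{v+i})/2:
  u_0 = 3/7;  a_1 = 1;  u_1 = (u_0 − 1)/2 = -2/7
  u_1 = -2/7;  a_2 = 0;  u_2 = (u_1 − 0)/2 = -1/7
  u_2 = -1/7;  a_3 = 1;  u_3 = (u_2 − 1)/2 = -4/7
Digits: (0, 1, 0, 1).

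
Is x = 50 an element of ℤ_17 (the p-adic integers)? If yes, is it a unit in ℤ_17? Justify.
x ∈ ℤ_17^× (unit); v_17(x) = 0

ℤ_17 = {x ∈ ℚ_17 : v_17(x) ≥ 0} and ℤ_17^× = {x ∈ ℤ_17 : v_17(x) = 0}. Here v_17(50) = v_17(num) − v_17(den) = 0; compare against these criteria.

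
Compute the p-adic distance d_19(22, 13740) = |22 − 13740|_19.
d_19(22, 13740) = 1/6859

Step 1 — x − y = 22 − 13740 = -13718. Step 2 — v_19(-13718) = 3 (factor: -13718 = −(19^3 · 2); the sign does not affect v_p). Step 3 — |x − y|_19 = 19^{-3} = 1/6859.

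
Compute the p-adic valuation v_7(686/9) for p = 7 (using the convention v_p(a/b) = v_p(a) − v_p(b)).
v_7(686/9) = 3

Factor powers of 7 from the numerator and denominator of the reduced fraction: 686 = 7^3 · 2 and 9 = 7^0 · 9. Apply v_p(a/b) = v_p(a) − v_p(b): v_7(686/9) = 3 − 0 = 3.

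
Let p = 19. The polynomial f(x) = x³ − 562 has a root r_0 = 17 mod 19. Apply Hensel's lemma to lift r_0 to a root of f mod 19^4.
r_3 = 36326 (mod 130321)

Hensel: r_{i+1} = r_i − f(r_i)/f′(r_i) mod 19^{i+2}, where f′(x) = 3x². Iterate:
  r_0 = 17 (mod 19)
  r_1 = 226 (mod 361)
  r_2 = 2031 (mod 6859)
  r_3 = 36326 (mod 130321)
Final: r = 36326 with f(r) ≡ 0 mod 19^4.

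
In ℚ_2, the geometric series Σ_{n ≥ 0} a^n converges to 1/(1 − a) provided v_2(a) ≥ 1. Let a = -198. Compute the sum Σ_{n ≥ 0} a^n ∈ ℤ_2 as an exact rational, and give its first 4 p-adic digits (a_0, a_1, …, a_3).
Σ a^n = 1/(1 − a) = 1/199;  first 4 digits = (1, 1, 1, 0)

v_2(a) = 1 ≥ 1, so the series converges in ℤ_2 to 1/(1 − a) = 1/(1 − (-198)) = 1/199. Expand this rational in ℤ_2: compute digits iteratively via d_i = x_i mod 2, x_{i+1} = (x_i − d_i)/2. The first 4 digits are (1, 1, 1, 0).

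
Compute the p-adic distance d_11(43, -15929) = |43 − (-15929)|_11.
d_11(43, -15929) = 1/1331

Step 1 — x − y = 43 − (-15929) = 15972. Step 2 — v_11(15972) = 3 (factor: 15972 = (11^3 · 12); the sign does not affect v_p). Step 3 — |x − y|_11 = 11^{-3} = 1/1331.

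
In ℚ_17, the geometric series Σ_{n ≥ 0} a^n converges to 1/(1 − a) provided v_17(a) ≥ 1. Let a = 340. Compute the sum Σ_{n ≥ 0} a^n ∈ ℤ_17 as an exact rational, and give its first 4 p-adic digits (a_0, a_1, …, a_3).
Σ a^n = 1/(1 − a) = -1/339;  first 4 digits = (1, 3, 10, 16)

v_17(a) = 1 ≥ 1, so the series converges in ℤ_17 to 1/(1 − a) = 1/(1 − 340) = -1/339. Expand this rational in ℤ_17: compute digits iteratively via d_i = x_i mod 17, x_{i+1} = (x_i − d_i)/17. The first 4 digits are (1, 3, 10, 16).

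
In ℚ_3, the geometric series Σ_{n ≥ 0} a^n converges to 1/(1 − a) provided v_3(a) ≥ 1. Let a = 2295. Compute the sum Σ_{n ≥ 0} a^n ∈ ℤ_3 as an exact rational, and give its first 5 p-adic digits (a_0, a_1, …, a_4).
Σ a^n = 1/(1 − a) = -1/2294;  first 5 digits = (1, 0, 0, 1, 1)

v_3(a) = 3 ≥ 1, so the series converges in ℤ_3 to 1/(1 − a) = 1/(1 − 2295) = -1/2294. Expand this rational in ℤ_3: compute digits iteratively via d_i = x_i mod 3, x_{i+1} = (x_i − d_i)/3. The first 5 digits are (1, 0, 0, 1, 1).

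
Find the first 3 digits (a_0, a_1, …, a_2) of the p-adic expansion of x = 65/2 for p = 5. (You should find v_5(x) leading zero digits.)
(a_0, …, a_2) = (0, 4, 3)

v_5(65/2) = 1, so a_0 = ... = a_0 = 0. Factor out: x = 5^1 · u with u = 13/2 a unit in ℤ_5. Expand u iteratively via a_{v+i} = u_i mod 5, u_{i+1} = (u_i − a_{v+i})/5:
  u_0 = 13/2;  a_1 = 4;  u_1 = (u_0 − 4)/5 = 1/2
  u_1 = 1/2;  a_2 = 3;  u_2 = (u_1 − 3)/5 = -1/2
Digits: (0, 4, 3).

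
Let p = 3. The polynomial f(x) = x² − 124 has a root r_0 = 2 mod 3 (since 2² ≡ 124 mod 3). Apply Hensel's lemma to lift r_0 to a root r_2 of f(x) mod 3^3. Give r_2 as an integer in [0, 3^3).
r_2 = 23 (mod 27)

Hensel's recurrence: r_{i+1} = r_i − f(r_i)·(f′(r_i))^{-1} mod 3^{i+2}, with f′(x) = 2x. Iterate:
  r_0 = 2 (mod 3)
  r_1 = 5 (mod 9)
  r_2 = 23 (mod 27)
Final: r_2 = 23, and one checks f(r_2) ≡ 0 mod 3^3.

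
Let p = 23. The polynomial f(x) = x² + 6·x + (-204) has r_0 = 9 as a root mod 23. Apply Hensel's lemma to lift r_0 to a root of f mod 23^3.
r_2 = 5897 (mod 12167)

Hensel: r_{i+1} = r_i − f(r_i)·(f′(r_i))^{-1} mod 23^{i+2}, f′(x) = 2x + 6. Iterate:
  r_0 = 9 (mod 23)
  r_1 = 78 (mod 529)
  r_2 = 5897 (mod 12167)
Final: r = 5897 satisfies f(r) ≡ 0 mod 23^3.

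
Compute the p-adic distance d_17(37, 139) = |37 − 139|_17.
d_17(37, 139) = 1/17

Step 1 — x − y = 37 − 139 = -102. Step 2 — v_17(-102) = 1 (factor: -102 = −(17^1 · 6); the sign does not affect v_p). Step 3 — |x − y|_17 = 17^{-1} = 1/17.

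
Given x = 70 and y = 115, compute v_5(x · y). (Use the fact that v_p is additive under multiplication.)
v_5(8050) = 2

v_p(x) = 1 (factor: 70 = 5^1 · 14); v_p(y) = 1 (factor: 115 = 5^1 · 23). Additivity: v_p(xy) = v_p(x) + v_p(y) = 1 + 1 = 2. (Direct check: xy = 8050 = 5^2 · (322).)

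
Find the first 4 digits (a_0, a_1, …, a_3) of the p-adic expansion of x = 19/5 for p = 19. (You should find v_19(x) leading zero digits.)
(a_0, …, a_3) = (0, 4, 15, 3)

v_19(19/5) = 1, so a_0 = ... = a_0 = 0. Factor out: x = 19^1 · u with u = 1/5 a unit in ℤ_19. Expand u iteratively via a_{v+i} = u_i mod 19, u_{i+1} = (u_i − a_{v+i})/19:
  u_0 = 1/5;  a_1 = 4;  u_1 = (u_0 − 4)/19 = -1/5
  u_1 = -1/5;  a_2 = 15;  u_2 = (u_1 − 15)/19 = -4/5
  u_2 = -4/5;  a_3 = 3;  u_3 = (u_2 − 3)/19 = -1/5
Digits: (0, 4, 15, 3).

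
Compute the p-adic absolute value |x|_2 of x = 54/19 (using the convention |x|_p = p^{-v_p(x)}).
|54/19|_2 = 1/2

Step 1 — compute v_2(x) by factoring powers of 2 out of the numerator and denominator: v_2(54/19) = 1. Step 2 — apply |x|_p = p^{-v_p(x)} = 2^{-1} = 1/2.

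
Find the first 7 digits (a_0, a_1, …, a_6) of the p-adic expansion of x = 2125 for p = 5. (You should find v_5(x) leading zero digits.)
(a_0, …, a_6) = (0, 0, 0, 2, 3, 0, 0)

v_5(2125) = 3, so a_0 = ... = a_2 = 0. Factor out: x = 5^3 · u with u = 17 a unit in ℤ_5. Expand u iteratively via a_{v+i} = u_i mod 5, u_{i+1} = (u_i − a_{v+i})/5:
  u_0 = 17;  a_3 = 2;  u_1 = (u_0 − 2)/5 = 3
  u_1 = 3;  a_4 = 3;  u_2 = (u_1 − 3)/5 = 0
  u_2 = 0;  a_5 = 0;  u_3 = (u_2 − 0)/5 = 0
  u_3 = 0;  a_6 = 0;  u_4 = (u_3 − 0)/5 = 0
Digits: (0, 0, 0, 2, 3, 0, 0).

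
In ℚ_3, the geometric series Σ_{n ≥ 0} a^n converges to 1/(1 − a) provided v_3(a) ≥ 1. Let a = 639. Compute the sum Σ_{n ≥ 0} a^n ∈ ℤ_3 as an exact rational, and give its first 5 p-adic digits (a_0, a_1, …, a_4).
Σ a^n = 1/(1 − a) = -1/638;  first 5 digits = (1, 0, 2, 2, 2)

v_3(a) = 2 ≥ 1, so the series converges in ℤ_3 to 1/(1 − a) = 1/(1 − 639) = -1/638. Expand this rational in ℤ_3: compute digits iteratively via d_i = x_i mod 3, x_{i+1} = (x_i − d_i)/3. The first 5 digits are (1, 0, 2, 2, 2).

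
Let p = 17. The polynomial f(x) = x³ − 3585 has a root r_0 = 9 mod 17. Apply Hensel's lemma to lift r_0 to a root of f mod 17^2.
r_1 = 60 (mod 289)

Hensel: r_{i+1} = r_i − f(r_i)/f′(r_i) mod 17^{i+2}, where f′(x) = 3x². Iterate:
  r_0 = 9 (mod 17)
  r_1 = 60 (mod 289)
Final: r = 60 with f(r) ≡ 0 mod 17^2.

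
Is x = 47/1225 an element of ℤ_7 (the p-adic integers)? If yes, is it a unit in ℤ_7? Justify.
x ∉ ℤ_7 (v_7(x) = -2 < 0)

ℤ_7 = {x ∈ ℚ_7 : v_7(x) ≥ 0} and ℤ_7^× = {x ∈ ℤ_7 : v_7(x) = 0}. Here v_7(47/1225) = v_7(num) − v_7(den) = -2; compare against these criteria.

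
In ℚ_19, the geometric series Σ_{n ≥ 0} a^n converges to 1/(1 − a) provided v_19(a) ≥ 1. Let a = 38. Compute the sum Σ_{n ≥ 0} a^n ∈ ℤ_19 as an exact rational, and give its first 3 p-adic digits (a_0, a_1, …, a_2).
Σ a^n = 1/(1 − a) = -1/37;  first 3 digits = (1, 2, 4)

v_19(a) = 1 ≥ 1, so the series converges in ℤ_19 to 1/(1 − a) = 1/(1 − 38) = -1/37. Expand this rational in ℤ_19: compute digits iteratively via d_i = x_i mod 19, x_{i+1} = (x_i − d_i)/19. The first 3 digits are (1, 2, 4).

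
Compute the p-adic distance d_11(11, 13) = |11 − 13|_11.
d_11(11, 13) = 1

Step 1 — x − y = 11 − 13 = -2. Step 2 — v_11(-2) = 0 (factor: -2 = −(11^0 · 2); the sign does not affect v_p). Step 3 — |x − y|_11 = 11^{0} = 1.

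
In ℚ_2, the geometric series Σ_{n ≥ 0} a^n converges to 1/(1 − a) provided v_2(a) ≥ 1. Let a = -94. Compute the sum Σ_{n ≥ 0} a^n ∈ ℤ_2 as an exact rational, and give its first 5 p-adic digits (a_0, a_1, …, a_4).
Σ a^n = 1/(1 − a) = 1/95;  first 5 digits = (1, 1, 1, 1, 1)

v_2(a) = 1 ≥ 1, so the series converges in ℤ_2 to 1/(1 − a) = 1/(1 − (-94)) = 1/95. Expand this rational in ℤ_2: compute digits iteratively via d_i = x_i mod 2, x_{i+1} = (x_i − d_i)/2. The first 5 digits are (1, 1, 1, 1, 1).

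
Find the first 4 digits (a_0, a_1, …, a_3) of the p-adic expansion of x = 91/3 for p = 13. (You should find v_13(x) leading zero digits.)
(a_0, …, a_3) = (0, 11, 8, 8)

v_13(91/3) = 1, so a_0 = ... = a_0 = 0. Factor out: x = 13^1 · u with u = 7/3 a unit in ℤ_13. Expand u iteratively via a_{v+i} = u_i mod 13, u_{i+1} = (u_i − a_{v+i})/13:
  u_0 = 7/3;  a_1 = 11;  u_1 = (u_0 − 11)/13 = -2/3
  u_1 = -2/3;  a_2 = 8;  u_2 = (u_1 − 8)/13 = -2/3
  u_2 = -2/3;  a_3 = 8;  u_3 = (u_2 − 8)/13 = -2/3
Digits: (0, 11, 8, 8).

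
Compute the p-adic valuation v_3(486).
v_3(486) = 5

v_3(n) is the largest exponent k such that 3^k divides n. Factor out: 486 = 3^5 · 2. (Sign doesn't affect v_p.) So v_3(486) = 5.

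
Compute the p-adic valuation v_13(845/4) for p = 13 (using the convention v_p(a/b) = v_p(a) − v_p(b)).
v_13(845/4) = 2

Factor powers of 13 from the numerator and denominator of the reduced fraction: 845 = 13^2 · 5 and 4 = 13^0 · 4. Apply v_p(a/b) = v_p(a) − v_p(b): v_13(845/4) = 2 − 0 = 2.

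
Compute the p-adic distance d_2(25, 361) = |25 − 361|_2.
d_2(25, 361) = 1/16

Step 1 — x − y = 25 − 361 = -336. Step 2 — v_2(-336) = 4 (factor: -336 = −(2^4 · 21); the sign does not affect v_p). Step 3 — |x − y|_2 = 2^{-4} = 1/16.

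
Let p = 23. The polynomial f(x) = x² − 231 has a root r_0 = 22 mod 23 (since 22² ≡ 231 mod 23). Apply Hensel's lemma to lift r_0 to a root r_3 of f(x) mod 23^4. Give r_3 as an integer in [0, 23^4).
r_3 = 85582 (mod 279841)

Hensel's recurrence: r_{i+1} = r_i − f(r_i)·(f′(r_i))^{-1} mod 23^{i+2}, with f′(x) = 2x. Iterate:
  r_0 = 22 (mod 23)
  r_1 = 413 (mod 529)
  r_2 = 413 (mod 12167)
  r_3 = 85582 (mod 279841)
Final: r_3 = 85582, and one checks f(r_3) ≡ 0 mod 23^4.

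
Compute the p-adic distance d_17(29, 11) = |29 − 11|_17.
d_17(29, 11) = 1

Step 1 — x − y = 29 − 11 = 18. Step 2 — v_17(18) = 0 (factor: 18 = (17^0 · 18); the sign does not affect v_p). Step 3 — |x − y|_17 = 17^{0} = 1.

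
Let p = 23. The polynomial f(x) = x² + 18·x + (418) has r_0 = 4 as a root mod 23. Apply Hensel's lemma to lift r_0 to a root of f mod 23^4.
r_3 = 39863 (mod 279841)

Hensel: r_{i+1} = r_i − f(r_i)·(f′(r_i))^{-1} mod 23^{i+2}, f′(x) = 2x + 18. Iterate:
  r_0 = 4 (mod 23)
  r_1 = 188 (mod 529)
  r_2 = 3362 (mod 12167)
  r_3 = 39863 (mod 279841)
Final: r = 39863 satisfies f(r) ≡ 0 mod 23^4.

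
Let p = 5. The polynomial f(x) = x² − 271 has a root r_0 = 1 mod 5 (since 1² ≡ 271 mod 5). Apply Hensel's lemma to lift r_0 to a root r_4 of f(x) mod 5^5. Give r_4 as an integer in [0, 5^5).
r_4 = 2461 (mod 3125)

Hensel's recurrence: r_{i+1} = r_i − f(r_i)·(f′(r_i))^{-1} mod 5^{i+2}, with f′(x) = 2x. Iterate:
  r_0 = 1 (mod 5)
  r_1 = 11 (mod 25)
  r_2 = 86 (mod 125)
  r_3 = 586 (mod 625)
  r_4 = 2461 (mod 3125)
Final: r_4 = 2461, and one checks f(r_4) ≡ 0 mod 5^5.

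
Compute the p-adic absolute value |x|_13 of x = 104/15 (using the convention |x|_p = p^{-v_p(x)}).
|104/15|_13 = 1/13

Step 1 — compute v_13(x) by factoring powers of 13 out of the numerator and denominator: v_13(104/15) = 1. Step 2 — apply |x|_p = p^{-v_p(x)} = 13^{-1} = 1/13.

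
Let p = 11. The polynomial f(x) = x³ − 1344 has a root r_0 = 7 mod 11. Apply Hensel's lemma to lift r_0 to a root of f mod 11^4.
r_3 = 12811 (mod 14641)

Hensel: r_{i+1} = r_i − f(r_i)/f′(r_i) mod 11^{i+2}, where f′(x) = 3x². Iterate:
  r_0 = 7 (mod 11)
  r_1 = 106 (mod 121)
  r_2 = 832 (mod 1331)
  r_3 = 12811 (mod 14641)
Final: r = 12811 with f(r) ≡ 0 mod 11^4.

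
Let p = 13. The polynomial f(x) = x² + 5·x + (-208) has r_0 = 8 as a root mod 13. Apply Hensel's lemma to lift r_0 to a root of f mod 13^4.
r_3 = 22498 (mod 28561)

Hensel: r_{i+1} = r_i − f(r_i)·(f′(r_i))^{-1} mod 13^{i+2}, f′(x) = 2x + 5. Iterate:
  r_0 = 8 (mod 13)
  r_1 = 21 (mod 169)
  r_2 = 528 (mod 2197)
  r_3 = 22498 (mod 28561)
Final: r = 22498 satisfies f(r) ≡ 0 mod 13^4.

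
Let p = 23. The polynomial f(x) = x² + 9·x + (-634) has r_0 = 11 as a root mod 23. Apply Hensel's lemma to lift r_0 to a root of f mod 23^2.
r_1 = 195 (mod 529)

Hensel: r_{i+1} = r_i − f(r_i)·(f′(r_i))^{-1} mod 23^{i+2}, f′(x) = 2x + 9. Iterate:
  r_0 = 11 (mod 23)
  r_1 = 195 (mod 529)
Final: r = 195 satisfies f(r) ≡ 0 mod 23^2.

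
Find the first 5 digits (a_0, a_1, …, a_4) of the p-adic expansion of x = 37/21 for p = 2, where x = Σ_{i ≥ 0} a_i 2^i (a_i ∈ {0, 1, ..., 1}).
(a_0, …, a_4) = (1, 0, 0, 0, 1)

v_2(37/21) = 0 (numerator and denominator both coprime to 2), so x ∈ ℤ_2^×. Compute digits iteratively via a_i = x_i mod 2, x_{i+1} = (x_i − a_i)/2, with x_0 = x:
  x_0 = 37/21;  a_0 = 1;  x_1 = (x_0 − 1)/2 = 8/21
  x_1 = 8/21;  a_1 = 0;  x_2 = (x_1 − 0)/2 = 4/21
  x_2 = 4/21;  a_2 = 0;  x_3 = (x_2 − 0)/2 = 2/21
  x_3 = 2/21;  a_3 = 0;  x_4 = (x_3 − 0)/2 = 1/21
  x_4 = 1/21;  a_4 = 1;  x_5 = (x_4 − 1)/2 = -10/21
Digits: (1, 0, 0, 0, 1).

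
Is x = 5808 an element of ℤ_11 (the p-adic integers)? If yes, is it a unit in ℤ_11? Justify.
x ∈ ℤ_11 but not a unit; v_11(x) = 2 > 0

ℤ_11 = {x ∈ ℚ_11 : v_11(x) ≥ 0} and ℤ_11^× = {x ∈ ℤ_11 : v_11(x) = 0}. Here v_11(5808) = v_11(num) − v_11(den) = 2; compare against these criteria.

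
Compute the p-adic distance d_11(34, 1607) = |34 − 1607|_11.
d_11(34, 1607) = 1/121

Step 1 — x − y = 34 − 1607 = -1573. Step 2 — v_11(-1573) = 2 (factor: -1573 = −(11^2 · 13); the sign does not affect v_p). Step 3 — |x − y|_11 = 11^{-2} = 1/121.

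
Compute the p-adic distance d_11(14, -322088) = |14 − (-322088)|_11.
d_11(14, -322088) = 1/161051

Step 1 — x − y = 14 − (-322088) = 322102. Step 2 — v_11(322102) = 5 (factor: 322102 = (11^5 · 2); the sign does not affect v_p). Step 3 — |x − y|_11 = 11^{-5} = 1/161051.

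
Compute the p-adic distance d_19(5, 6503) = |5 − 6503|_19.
d_19(5, 6503) = 1/361

Step 1 — x − y = 5 − 6503 = -6498. Step 2 — v_19(-6498) = 2 (factor: -6498 = −(19^2 · 18); the sign does not affect v_p). Step 3 — |x − y|_19 = 19^{-2} = 1/361.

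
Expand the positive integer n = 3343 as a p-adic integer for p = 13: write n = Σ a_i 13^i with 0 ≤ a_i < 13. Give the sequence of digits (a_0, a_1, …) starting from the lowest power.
(a_0, a_1, …) = (2, 10, 6, 1)

Repeated division by 13 gives the digits low-to-high: 3343 = 2 + 10·13^1 + 6·13^2 + 1·13^3. Digit sequence: (2, 10, 6, 1).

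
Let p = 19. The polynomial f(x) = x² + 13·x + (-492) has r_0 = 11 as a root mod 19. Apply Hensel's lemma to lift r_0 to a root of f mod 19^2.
r_1 = 296 (mod 361)

Hensel: r_{i+1} = r_i − f(r_i)·(f′(r_i))^{-1} mod 19^{i+2}, f′(x) = 2x + 13. Iterate:
  r_0 = 11 (mod 19)
  r_1 = 296 (mod 361)
Final: r = 296 satisfies f(r) ≡ 0 mod 19^2.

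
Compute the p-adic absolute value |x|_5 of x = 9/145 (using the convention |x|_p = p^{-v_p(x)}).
|9/145|_5 = 5

Step 1 — compute v_5(x) by factoring powers of 5 out of the numerator and denominator: v_5(9/145) = -1. Step 2 — apply |x|_p = p^{-v_p(x)} = 5^{1} = 5.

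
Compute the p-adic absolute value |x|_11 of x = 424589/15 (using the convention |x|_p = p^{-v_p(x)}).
|424589/15|_11 = 1/14641

Step 1 — compute v_11(x) by factoring powers of 11 out of the numerator and denominator: v_11(424589/15) = 4. Step 2 — apply |x|_p = p^{-v_p(x)} = 11^{-4} = 1/14641.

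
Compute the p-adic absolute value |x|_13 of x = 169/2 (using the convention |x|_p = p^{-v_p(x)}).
|169/2|_13 = 1/169

Step 1 — compute v_13(x) by factoring powers of 13 out of the numerator and denominator: v_13(169/2) = 2. Step 2 — apply |x|_p = p^{-v_p(x)} = 13^{-2} = 1/169.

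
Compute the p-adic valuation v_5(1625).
v_5(1625) = 3

v_5(n) is the largest exponent k such that 5^k divides n. Factor out: 1625 = 5^3 · 13. (Sign doesn't affect v_p.) So v_5(1625) = 3.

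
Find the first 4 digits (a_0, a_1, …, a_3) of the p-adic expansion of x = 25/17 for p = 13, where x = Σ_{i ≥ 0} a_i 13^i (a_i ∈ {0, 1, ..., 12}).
(a_0, …, a_3) = (3, 6, 11, 6)

v_13(25/17) = 0 (numerator and denominator both coprime to 13), so x ∈ ℤ_13^×. Compute digits iteratively via a_i = x_i mod 13, x_{i+1} = (x_i − a_i)/13, with x_0 = x:
  x_0 = 25/17;  a_0 = 3;  x_1 = (x_0 − 3)/13 = -2/17
  x_1 = -2/17;  a_1 = 6;  x_2 = (x_1 − 6)/13 = -8/17
  x_2 = -8/17;  a_2 = 11;  x_3 = (x_2 − 11)/13 = -15/17
  x_3 = -15/17;  a_3 = 6;  x_4 = (x_3 − 6)/13 = -9/17
Digits: (3, 6, 11, 6).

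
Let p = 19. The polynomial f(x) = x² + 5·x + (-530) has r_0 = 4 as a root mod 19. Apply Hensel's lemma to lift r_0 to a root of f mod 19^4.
r_3 = 105454 (mod 130321)

Hensel: r_{i+1} = r_i − f(r_i)·(f′(r_i))^{-1} mod 19^{i+2}, f′(x) = 2x + 5. Iterate:
  r_0 = 4 (mod 19)
  r_1 = 42 (mod 361)
  r_2 = 2569 (mod 6859)
  r_3 = 105454 (mod 130321)
Final: r = 105454 satisfies f(r) ≡ 0 mod 19^4.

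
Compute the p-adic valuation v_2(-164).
v_2(-164) = 2

v_2(n) is the largest exponent k such that 2^k divides n. Factor out: -164 = -2^2 · 41. (Sign doesn't affect v_p.) So v_2(-164) = 2.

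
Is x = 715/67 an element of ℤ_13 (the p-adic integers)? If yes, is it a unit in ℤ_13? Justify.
x ∈ ℤ_13 but not a unit; v_13(x) = 1 > 0

ℤ_13 = {x ∈ ℚ_13 : v_13(x) ≥ 0} and ℤ_13^× = {x ∈ ℤ_13 : v_13(x) = 0}. Here v_13(715/67) = v_13(num) − v_13(den) = 1; compare against these criteria.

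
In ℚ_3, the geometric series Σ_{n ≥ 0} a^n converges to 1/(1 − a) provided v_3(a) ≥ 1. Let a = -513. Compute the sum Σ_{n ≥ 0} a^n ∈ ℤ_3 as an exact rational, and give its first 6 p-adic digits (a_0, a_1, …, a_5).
Σ a^n = 1/(1 − a) = 1/514;  first 6 digits = (1, 0, 0, 2, 2, 0)

v_3(a) = 3 ≥ 1, so the series converges in ℤ_3 to 1/(1 − a) = 1/(1 − (-513)) = 1/514. Expand this rational in ℤ_3: compute digits iteratively via d_i = x_i mod 3, x_{i+1} = (x_i − d_i)/3. The first 6 digits are (1, 0, 0, 2, 2, 0).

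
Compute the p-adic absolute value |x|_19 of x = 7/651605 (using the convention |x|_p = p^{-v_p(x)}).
|7/651605|_19 = 130321

Step 1 — compute v_19(x) by factoring powers of 19 out of the numerator and denominator: v_19(7/651605) = -4. Step 2 — apply |x|_p = p^{-v_p(x)} = 19^{4} = 130321.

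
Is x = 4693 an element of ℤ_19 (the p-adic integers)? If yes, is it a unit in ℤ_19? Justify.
x ∈ ℤ_19 but not a unit; v_19(x) = 2 > 0

ℤ_19 = {x ∈ ℚ_19 : v_19(x) ≥ 0} and ℤ_19^× = {x ∈ ℤ_19 : v_19(x) = 0}. Here v_19(4693) = v_19(num) − v_19(den) = 2; compare against these criteria.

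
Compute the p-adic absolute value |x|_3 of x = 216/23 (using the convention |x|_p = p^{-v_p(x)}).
|216/23|_3 = 1/27

Step 1 — compute v_3(x) by factoring powers of 3 out of the numerator and denominator: v_3(216/23) = 3. Step 2 — apply |x|_p = p^{-v_p(x)} = 3^{-3} = 1/27.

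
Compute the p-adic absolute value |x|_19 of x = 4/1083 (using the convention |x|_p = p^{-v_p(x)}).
|4/1083|_19 = 361

Step 1 — compute v_19(x) by factoring powers of 19 out of the numerator and denominator: v_19(4/1083) = -2. Step 2 — apply |x|_p = p^{-v_p(x)} = 19^{2} = 361.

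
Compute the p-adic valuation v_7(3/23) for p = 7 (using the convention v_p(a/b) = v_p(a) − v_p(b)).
v_7(3/23) = 0

Factor powers of 7 from the numerator and denominator of the reduced fraction: 3 = 7^0 · 3 and 23 = 7^0 · 23. Apply v_p(a/b) = v_p(a) − v_p(b): v_7(3/23) = 0 − 0 = 0.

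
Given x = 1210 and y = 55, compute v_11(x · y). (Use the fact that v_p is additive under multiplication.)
v_11(66550) = 3

v_p(x) = 2 (factor: 1210 = 11^2 · 10); v_p(y) = 1 (factor: 55 = 11^1 · 5). Additivity: v_p(xy) = v_p(x) + v_p(y) = 2 + 1 = 3. (Direct check: xy = 66550 = 11^3 · (50).)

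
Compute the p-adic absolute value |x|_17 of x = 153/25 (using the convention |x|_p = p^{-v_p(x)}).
|153/25|_17 = 1/17

Step 1 — compute v_17(x) by factoring powers of 17 out of the numerator and denominator: v_17(153/25) = 1. Step 2 — apply |x|_p = p^{-v_p(x)} = 17^{-1} = 1/17.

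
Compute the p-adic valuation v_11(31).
v_11(31) = 0

v_11(n) is the largest exponent k such that 11^k divides n. Factor out: 31 = 11^0 · 31. (Sign doesn't affect v_p.) So v_11(31) = 0.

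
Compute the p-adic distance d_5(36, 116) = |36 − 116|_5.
d_5(36, 116) = 1/5

Step 1 — x − y = 36 − 116 = -80. Step 2 — v_5(-80) = 1 (factor: -80 = −(5^1 · 16); the sign does not affect v_p). Step 3 — |x − y|_5 = 5^{-1} = 1/5.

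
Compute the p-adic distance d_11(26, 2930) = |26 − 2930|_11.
d_11(26, 2930) = 1/121

Step 1 — x − y = 26 − 2930 = -2904. Step 2 — v_11(-2904) = 2 (factor: -2904 = −(11^2 · 24); the sign does not affect v_p). Step 3 — |x − y|_11 = 11^{-2} = 1/121.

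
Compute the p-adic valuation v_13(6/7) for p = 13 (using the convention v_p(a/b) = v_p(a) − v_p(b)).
v_13(6/7) = 0

Factor powers of 13 from the numerator and denominator of the reduced fraction: 6 = 13^0 · 6 and 7 = 13^0 · 7. Apply v_p(a/b) = v_p(a) − v_p(b): v_13(6/7) = 0 − 0 = 0.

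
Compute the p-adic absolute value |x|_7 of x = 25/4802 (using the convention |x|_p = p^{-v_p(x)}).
|25/4802|_7 = 2401

Step 1 — compute v_7(x) by factoring powers of 7 out of the numerator and denominator: v_7(25/4802) = -4. Step 2 — apply |x|_p = p^{-v_p(x)} = 7^{4} = 2401.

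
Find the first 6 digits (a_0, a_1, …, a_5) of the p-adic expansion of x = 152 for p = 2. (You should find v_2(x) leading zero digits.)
(a_0, …, a_5) = (0, 0, 0, 1, 1, 0)

v_2(152) = 3, so a_0 = ... = a_2 = 0. Factor out: x = 2^3 · u with u = 19 a unit in ℤ_2. Expand u iteratively via a_{v+i} = u_i mod 2, u_{i+1} = (u_i − a_{v+i})/2:
  u_0 = 19;  a_3 = 1;  u_1 = (u_0 − 1)/2 = 9
  u_1 = 9;  a_4 = 1;  u_2 = (u_1 − 1)/2 = 4
  u_2 = 4;  a_5 = 0;  u_3 = (u_2 − 0)/2 = 2
Digits: (0, 0, 0, 1, 1, 0).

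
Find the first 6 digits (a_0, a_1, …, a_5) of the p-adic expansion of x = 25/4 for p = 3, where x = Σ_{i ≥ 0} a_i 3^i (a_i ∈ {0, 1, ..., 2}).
(a_0, …, a_5) = (1, 1, 1, 2, 0, 2)

v_3(25/4) = 0 (numerator and denominator both coprime to 3), so x ∈ ℤ_3^×. Compute digits iteratively via a_i = x_i mod 3, x_{i+1} = (x_i − a_i)/3, with x_0 = x:
  x_0 = 25/4;  a_0 = 1;  x_1 = (x_0 − 1)/3 = 7/4
  x_1 = 7/4;  a_1 = 1;  x_2 = (x_1 − 1)/3 = 1/4
  x_2 = 1/4;  a_2 = 1;  x_3 = (x_2 − 1)/3 = -1/4
  x_3 = -1/4;  a_3 = 2;  x_4 = (x_3 − 2)/3 = -3/4
  x_4 = -3/4;  a_4 = 0;  x_5 = (x_4 − 0)/3 = -1/4
  x_5 = -1/4;  a_5 = 2;  x_6 = (x_5 − 2)/3 = -3/4
Digits: (1, 1, 1, 2, 0, 2).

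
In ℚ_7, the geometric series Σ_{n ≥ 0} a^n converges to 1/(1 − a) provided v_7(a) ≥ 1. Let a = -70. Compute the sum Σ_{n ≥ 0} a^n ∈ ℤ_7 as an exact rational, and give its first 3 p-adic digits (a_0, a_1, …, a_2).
Σ a^n = 1/(1 − a) = 1/71;  first 3 digits = (1, 4, 0)

v_7(a) = 1 ≥ 1, so the series converges in ℤ_7 to 1/(1 − a) = 1/(1 − (-70)) = 1/71. Expand this rational in ℤ_7: compute digits iteratively via d_i = x_i mod 7, x_{i+1} = (x_i − d_i)/7. The first 3 digits are (1, 4, 0).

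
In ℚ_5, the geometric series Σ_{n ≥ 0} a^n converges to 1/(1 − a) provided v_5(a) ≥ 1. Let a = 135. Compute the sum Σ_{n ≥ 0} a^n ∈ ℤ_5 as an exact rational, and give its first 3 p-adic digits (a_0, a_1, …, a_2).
Σ a^n = 1/(1 − a) = -1/134;  first 3 digits = (1, 2, 4)

v_5(a) = 1 ≥ 1, so the series converges in ℤ_5 to 1/(1 − a) = 1/(1 − 135) = -1/134. Expand this rational in ℤ_5: compute digits iteratively via d_i = x_i mod 5, x_{i+1} = (x_i − d_i)/5. The first 3 digits are (1, 2, 4).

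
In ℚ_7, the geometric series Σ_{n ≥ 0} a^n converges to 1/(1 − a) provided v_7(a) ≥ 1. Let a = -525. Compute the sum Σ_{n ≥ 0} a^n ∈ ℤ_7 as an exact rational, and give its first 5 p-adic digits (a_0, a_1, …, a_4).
Σ a^n = 1/(1 − a) = 1/526;  first 5 digits = (1, 2, 0, 5, 6)

v_7(a) = 1 ≥ 1, so the series converges in ℤ_7 to 1/(1 − a) = 1/(1 − (-525)) = 1/526. Expand this rational in ℤ_7: compute digits iteratively via d_i = x_i mod 7, x_{i+1} = (x_i − d_i)/7. The first 5 digits are (1, 2, 0, 5, 6).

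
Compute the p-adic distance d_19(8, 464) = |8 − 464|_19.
d_19(8, 464) = 1/19

Step 1 — x − y = 8 − 464 = -456. Step 2 — v_19(-456) = 1 (factor: -456 = −(19^1 · 24); the sign does not affect v_p). Step 3 — |x − y|_19 = 19^{-1} = 1/19.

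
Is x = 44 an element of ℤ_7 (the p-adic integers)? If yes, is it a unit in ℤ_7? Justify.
x ∈ ℤ_7^× (unit); v_7(x) = 0

ℤ_7 = {x ∈ ℚ_7 : v_7(x) ≥ 0} and ℤ_7^× = {x ∈ ℤ_7 : v_7(x) = 0}. Here v_7(44) = v_7(num) − v_7(den) = 0; compare against these criteria.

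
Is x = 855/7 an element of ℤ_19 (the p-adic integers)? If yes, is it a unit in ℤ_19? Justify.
x ∈ ℤ_19 but not a unit; v_19(x) = 1 > 0

ℤ_19 = {x ∈ ℚ_19 : v_19(x) ≥ 0} and ℤ_19^× = {x ∈ ℤ_19 : v_19(x) = 0}. Here v_19(855/7) = v_19(num) − v_19(den) = 1; compare against these criteria.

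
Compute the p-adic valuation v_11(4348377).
v_11(4348377) = 5

v_11(n) is the largest exponent k such that 11^k divides n. Factor out: 4348377 = 11^5 · 27. (Sign doesn't affect v_p.) So v_11(4348377) = 5.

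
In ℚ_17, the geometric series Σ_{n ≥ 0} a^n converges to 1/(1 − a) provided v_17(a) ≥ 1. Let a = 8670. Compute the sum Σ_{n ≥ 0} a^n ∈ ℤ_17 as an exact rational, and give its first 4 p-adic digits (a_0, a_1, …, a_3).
Σ a^n = 1/(1 − a) = -1/8669;  first 4 digits = (1, 0, 13, 1)

v_17(a) = 2 ≥ 1, so the series converges in ℤ_17 to 1/(1 − a) = 1/(1 − 8670) = -1/8669. Expand this rational in ℤ_17: compute digits iteratively via d_i = x_i mod 17, x_{i+1} = (x_i − d_i)/17. The first 4 digits are (1, 0, 13, 1).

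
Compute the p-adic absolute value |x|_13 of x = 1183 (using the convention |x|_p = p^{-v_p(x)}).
|1183|_13 = 1/169

Step 1 — compute v_13(x) by factoring powers of 13 out of the numerator and denominator: v_13(1183) = 2. Step 2 — apply |x|_p = p^{-v_p(x)} = 13^{-2} = 1/169.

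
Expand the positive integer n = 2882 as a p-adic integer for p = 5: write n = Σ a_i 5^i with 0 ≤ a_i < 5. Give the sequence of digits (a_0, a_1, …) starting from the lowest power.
(a_0, a_1, …) = (2, 1, 0, 3, 4)

Repeated division by 5 gives the digits low-to-high: 2882 = 2 + 1·5^1 + 3·5^3 + 4·5^4. Digit sequence: (2, 1, 0, 3, 4).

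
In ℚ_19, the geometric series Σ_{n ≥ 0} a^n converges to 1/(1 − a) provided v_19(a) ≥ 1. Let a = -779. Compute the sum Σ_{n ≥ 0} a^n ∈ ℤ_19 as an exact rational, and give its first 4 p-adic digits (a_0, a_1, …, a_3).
Σ a^n = 1/(1 − a) = 1/780;  first 4 digits = (1, 16, 6, 4)

v_19(a) = 1 ≥ 1, so the series converges in ℤ_19 to 1/(1 − a) = 1/(1 − (-779)) = 1/780. Expand this rational in ℤ_19: compute digits iteratively via d_i = x_i mod 19, x_{i+1} = (x_i − d_i)/19. The first 4 digits are (1, 16, 6, 4).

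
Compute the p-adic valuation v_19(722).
v_19(722) = 2

v_19(n) is the largest exponent k such that 19^k divides n. Factor out: 722 = 19^2 · 2. (Sign doesn't affect v_p.) So v_19(722) = 2.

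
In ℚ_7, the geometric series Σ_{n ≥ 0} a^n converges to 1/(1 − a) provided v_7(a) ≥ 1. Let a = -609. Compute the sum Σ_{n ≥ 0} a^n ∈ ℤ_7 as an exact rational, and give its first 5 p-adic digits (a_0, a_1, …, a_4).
Σ a^n = 1/(1 − a) = 1/610;  first 5 digits = (1, 4, 3, 2, 5)

v_7(a) = 1 ≥ 1, so the series converges in ℤ_7 to 1/(1 − a) = 1/(1 − (-609)) = 1/610. Expand this rational in ℤ_7: compute digits iteratively via d_i = x_i mod 7, x_{i+1} = (x_i − d_i)/7. The first 5 digits are (1, 4, 3, 2, 5).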